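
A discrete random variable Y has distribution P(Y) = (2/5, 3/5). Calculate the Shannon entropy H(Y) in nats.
0.6730 nats

Shannon entropy is H(X) = -Σ p(x) log p(x).

For P = (2/5, 3/5):
H = -2/5 × log_e(2/5) -3/5 × log_e(3/5)
H = 0.6730 nats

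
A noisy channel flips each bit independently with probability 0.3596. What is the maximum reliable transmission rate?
0.0576 bits

For a binary symmetric channel (BSC) with error probability p:
Capacity C = 1 - H(p) bits per symbol

where H(p) = -p log₂(p) - (1-p) log₂(1-p) is the binary entropy function.

H(0.3596) = 0.9424 bits
C = 1 - 0.9424 = 0.0576 bits per symbol

This means we can reliably transmit up to 0.0576 bits of information per channel use.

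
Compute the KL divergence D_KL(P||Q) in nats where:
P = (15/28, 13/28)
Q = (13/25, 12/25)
0.0005 nats

KL divergence: D_KL(P||Q) = Σ p(x) log(p(x)/q(x))

Computing term by term:
  x=0: 15/28 × log_e[(15/28)/(13/25)] = 15/28 × 0.0298 = 0.0159
  x=1: 13/28 × log_e[(13/28)/(12/25)] = 13/28 × -0.0333 = -0.0155

D_KL(P||Q) = 0.0005 nats

Note: KL divergence is always non-negative and equals 0 iff P = Q.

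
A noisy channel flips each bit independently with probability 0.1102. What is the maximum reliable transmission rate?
0.4995 bits

For a binary symmetric channel (BSC) with error probability p:
Capacity C = 1 - H(p) bits per symbol

where H(p) = -p log₂(p) - (1-p) log₂(1-p) is the binary entropy function.

H(0.1102) = 0.5005 bits
C = 1 - 0.5005 = 0.4995 bits per symbol

This means we can reliably transmit up to 0.4995 bits of information per channel use.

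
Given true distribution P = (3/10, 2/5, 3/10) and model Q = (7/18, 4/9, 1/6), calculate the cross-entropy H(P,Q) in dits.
0.4974 dits

Cross-entropy: H(P,Q) = -Σ p(x) log q(x)

Alternatively: H(P,Q) = H(P) + D_KL(P||Q)
H(P) = 0.4729 dits
D_KL(P||Q) = 0.0245 dits

H(P,Q) = 0.4729 + 0.0245 = 0.4974 dits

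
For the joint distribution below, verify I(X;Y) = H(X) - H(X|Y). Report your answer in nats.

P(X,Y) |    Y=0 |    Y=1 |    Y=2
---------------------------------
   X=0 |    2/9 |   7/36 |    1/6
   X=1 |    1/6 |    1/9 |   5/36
I(X;Y) = 0.0028 nats

Mutual information has multiple equivalent forms:
- I(X;Y) = H(X) - H(X|Y)
- I(X;Y) = H(Y) - H(Y|X)
- I(X;Y) = H(X) + H(Y) - H(X,Y)

Computing all quantities:
H(X) = 0.6792, H(Y) = 1.0918, H(X,Y) = 1.7682
H(X|Y) = 0.6764, H(Y|X) = 1.0890

Verification:
H(X) - H(X|Y) = 0.6792 - 0.6764 = 0.0028
H(Y) - H(Y|X) = 1.0918 - 1.0890 = 0.0028
H(X) + H(Y) - H(X,Y) = 0.6792 + 1.0918 - 1.7682 = 0.0028

All forms give I(X;Y) = 0.0028 nats. ✓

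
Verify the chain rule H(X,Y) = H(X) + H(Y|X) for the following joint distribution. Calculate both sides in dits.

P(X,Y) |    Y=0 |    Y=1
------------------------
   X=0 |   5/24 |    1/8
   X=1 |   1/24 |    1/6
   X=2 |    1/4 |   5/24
H(X,Y) = 0.7345, H(X) = 0.4563, H(Y|X) = 0.2782 (all in dits)

Chain rule: H(X,Y) = H(X) + H(Y|X)

Left side — joint entropy directly:
H(X,Y) = -Σ p(x,y) log p(x,y) = 0.7345 dits

Right side — compute H(Y|X) from the conditional distributions:
P(X) = (1/3, 5/24, 11/24), so H(X) = 0.4563 dits
H(Y|X) = Σ_x P(X=x) · H(Y|X=x):
  P(Y|X=0) = (5/8, 3/8), H(Y|X=0) = 0.2873, weight P(X=0) = 1/3
  P(Y|X=1) = (1/5, 4/5), H(Y|X=1) = 0.2173, weight P(X=1) = 5/24
  P(Y|X=2) = (6/11, 5/11), H(Y|X=2) = 0.2992, weight P(X=2) = 11/24
H(Y|X) = 0.2782 dits

H(X) + H(Y|X) = 0.4563 + 0.2782 = 0.7345 dits

Both sides equal 0.7345 dits. ✓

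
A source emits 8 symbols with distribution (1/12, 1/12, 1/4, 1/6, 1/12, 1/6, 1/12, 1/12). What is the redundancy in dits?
0.0435 dits

Redundancy measures how far a source is from maximum entropy:
R = H_max - H(X)

Maximum entropy for 8 symbols: H_max = log_10(8) = 0.9031 dits
Actual entropy: H(X) = 0.8596 dits
Redundancy: R = 0.9031 - 0.8596 = 0.0435 dits

This redundancy represents potential for compression: the source could be compressed by 0.0435 dits per symbol.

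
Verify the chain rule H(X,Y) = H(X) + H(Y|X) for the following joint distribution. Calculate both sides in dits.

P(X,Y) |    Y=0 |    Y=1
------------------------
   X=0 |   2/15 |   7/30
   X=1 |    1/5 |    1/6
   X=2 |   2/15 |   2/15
H(X,Y) = 0.7670, H(X) = 0.4726, H(Y|X) = 0.2944 (all in dits)

Chain rule: H(X,Y) = H(X) + H(Y|X)

Left side — joint entropy directly:
H(X,Y) = -Σ p(x,y) log p(x,y) = 0.7670 dits

Right side — compute H(Y|X) from the conditional distributions:
P(X) = (11/30, 11/30, 4/15), so H(X) = 0.4726 dits
H(Y|X) = Σ_x P(X=x) · H(Y|X=x):
  P(Y|X=0) = (4/11, 7/11), H(Y|X=0) = 0.2847, weight P(X=0) = 11/30
  P(Y|X=1) = (6/11, 5/11), H(Y|X=1) = 0.2992, weight P(X=1) = 11/30
  P(Y|X=2) = (1/2, 1/2), H(Y|X=2) = 0.3010, weight P(X=2) = 4/15
H(Y|X) = 0.2944 dits

H(X) + H(Y|X) = 0.4726 + 0.2944 = 0.7670 dits

Both sides equal 0.7670 dits. ✓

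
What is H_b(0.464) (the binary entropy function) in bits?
0.9963 bits

The binary entropy function is:
H(p) = -p log(p) - (1-p) log(1-p)

H(0.464) = -0.464 × log_2(0.464) - 0.536 × log_2(0.536)
H(0.464) = 0.9963 bits

Note: Binary entropy is maximized at p=0.5 (H=1 bit) and minimized at p=0 or p=1 (H=0).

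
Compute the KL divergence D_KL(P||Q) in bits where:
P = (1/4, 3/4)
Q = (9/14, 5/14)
0.4621 bits

KL divergence: D_KL(P||Q) = Σ p(x) log(p(x)/q(x))

Computing term by term:
  x=0: 1/4 × log_2[(1/4)/(9/14)] = 1/4 × -1.3626 = -0.3406
  x=1: 3/4 × log_2[(3/4)/(5/14)] = 3/4 × 1.0704 = 0.8028

D_KL(P||Q) = 0.4621 bits

Note: KL divergence is always non-negative and equals 0 iff P = Q.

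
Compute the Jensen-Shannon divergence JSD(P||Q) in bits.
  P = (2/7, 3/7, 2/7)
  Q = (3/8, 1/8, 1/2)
0.0892 bits

Jensen-Shannon divergence is:
JSD(P||Q) = 0.5 × D_KL(P||M) + 0.5 × D_KL(Q||M)
where M = 0.5 × (P + Q) is the mixture distribution.

M = 0.5 × (2/7, 3/7, 2/7) + 0.5 × (3/8, 1/8, 1/2) = (0.330357, 0.276786, 11/28)

D_KL(P||M) = 0.0792 bits
D_KL(Q||M) = 0.0992 bits

JSD(P||Q) = 0.5 × 0.0792 + 0.5 × 0.0992 = 0.0892 bits

Unlike KL divergence, JSD is symmetric and bounded: 0 ≤ JSD ≤ log(2).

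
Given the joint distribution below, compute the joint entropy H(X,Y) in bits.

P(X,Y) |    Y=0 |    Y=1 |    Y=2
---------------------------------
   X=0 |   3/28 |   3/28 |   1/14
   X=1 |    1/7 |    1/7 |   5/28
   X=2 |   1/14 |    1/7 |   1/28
3.0531 bits

Joint entropy is H(X,Y) = -Σ_{x,y} p(x,y) log p(x,y).

Summing over all non-zero entries:
H(X,Y) = -[3/28·log_2(3/28) + 3/28·log_2(3/28) + 1/14·log_2(1/14) + 1/7·log_2(1/7) + 1/7·log_2(1/7) + 5/28·log_2(5/28) + 1/14·log_2(1/14) + 1/7·log_2(1/7) + 1/28·log_2(1/28)]
H(X,Y) = 3.0531 bits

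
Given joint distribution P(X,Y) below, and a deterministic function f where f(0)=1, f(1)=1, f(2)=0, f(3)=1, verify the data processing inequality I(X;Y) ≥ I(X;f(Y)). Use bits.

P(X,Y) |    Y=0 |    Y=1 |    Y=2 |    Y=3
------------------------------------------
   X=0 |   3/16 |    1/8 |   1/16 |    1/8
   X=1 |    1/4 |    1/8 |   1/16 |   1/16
I(X;Y) = 0.0218, I(X;f(Y)) = 0.0000, inequality holds: 0.0218 ≥ 0.0000

Data Processing Inequality: For any Markov chain X → Y → Z, we have I(X;Y) ≥ I(X;Z).

Here Z = f(Y) is a deterministic function of Y, forming X → Y → Z.

Original I(X;Y) = 0.0218 bits

After applying f:
P(X,Z) where Z=f(Y):
- P(X,Z=0) = P(X,Y=2)
- P(X,Z=1) = P(X,Y=0) + P(X,Y=1) + P(X,Y=3)

I(X;Z) = I(X;f(Y)) = 0.0000 bits

Verification: 0.0218 ≥ 0.0000 ✓

Information cannot be created by processing; the function f can only lose information about X.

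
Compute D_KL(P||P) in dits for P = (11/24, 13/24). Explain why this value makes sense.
0.0000 dits

KL divergence satisfies the Gibbs inequality: D_KL(P||Q) ≥ 0 for all distributions P, Q.

D_KL(P||Q) = Σ p(x) log(p(x)/q(x))
Each term is p(x) × log_10(p(x)/p(x)) = p(x) × log_10(1) = 0, so the sum is 0.
D_KL(P||Q) = 0.0000 dits

When P = Q, the KL divergence is exactly 0, as there is no 'divergence' between identical distributions.

This non-negativity is a fundamental property: relative entropy cannot be negative because it measures how different Q is from P.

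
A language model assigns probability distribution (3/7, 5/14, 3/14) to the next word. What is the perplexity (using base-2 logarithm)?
2.8891

Perplexity is 2^H (or exp(H) for natural log).

First, H = -Σ p log p = 1.5306 bits
Perplexity = 2^1.5306 = 2.8891

Interpretation: The model's uncertainty is equivalent to choosing uniformly among 2.9 options.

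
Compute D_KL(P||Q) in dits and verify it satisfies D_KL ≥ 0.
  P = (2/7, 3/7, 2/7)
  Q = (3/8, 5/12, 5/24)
0.0107 dits

KL divergence satisfies the Gibbs inequality: D_KL(P||Q) ≥ 0 for all distributions P, Q.

D_KL(P||Q) = Σ p(x) log(p(x)/q(x))
Term by term:
  x=0: 2/7 × log_10[(2/7)/(3/8)] = -0.0337
  x=1: 3/7 × log_10[(3/7)/(5/12)] = 0.0052
  x=2: 2/7 × log_10[(2/7)/(5/24)] = 0.0392
D_KL(P||Q) = 0.0107 dits

D_KL(P||Q) = 0.0107 ≥ 0 ✓

This non-negativity is a fundamental property: relative entropy cannot be negative because it measures how different Q is from P.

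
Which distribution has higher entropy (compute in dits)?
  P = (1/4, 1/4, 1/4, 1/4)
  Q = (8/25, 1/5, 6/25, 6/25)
P

Computing entropies in dits:
H(P) = 0.6021
H(Q) = 0.5956

Distribution P has higher entropy.

Intuition: The distribution closer to uniform (more spread out) has higher entropy.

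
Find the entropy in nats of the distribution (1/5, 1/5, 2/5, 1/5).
1.3322 nats

Shannon entropy is H(X) = -Σ p(x) log p(x).

For P = (1/5, 1/5, 2/5, 1/5):
H = -1/5 × log_e(1/5) -1/5 × log_e(1/5) -2/5 × log_e(2/5) -1/5 × log_e(1/5)
H = 1.3322 nats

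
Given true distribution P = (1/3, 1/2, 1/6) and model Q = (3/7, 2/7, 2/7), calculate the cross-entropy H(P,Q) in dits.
0.4854 dits

Cross-entropy: H(P,Q) = -Σ p(x) log q(x)

Alternatively: H(P,Q) = H(P) + D_KL(P||Q)
H(P) = 0.4392 dits
D_KL(P||Q) = 0.0461 dits

H(P,Q) = 0.4392 + 0.0461 = 0.4854 dits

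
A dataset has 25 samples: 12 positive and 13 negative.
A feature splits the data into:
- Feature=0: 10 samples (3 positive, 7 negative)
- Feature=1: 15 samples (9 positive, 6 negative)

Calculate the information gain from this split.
0.0638 bits

Information Gain = H(Y) - H(Y|Feature)

Before split:
P(positive) = 12/25 = 0.4800
H(Y) = 0.9988 bits

After split:
Feature=0: H = 0.8813 bits (weight = 10/25)
Feature=1: H = 0.9710 bits (weight = 15/25)
H(Y|Feature) = (10/25)×0.8813 + (15/25)×0.9710 = 0.9351 bits

Information Gain = 0.9988 - 0.9351 = 0.0638 bits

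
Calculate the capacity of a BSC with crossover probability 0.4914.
0.0002 bits

For a binary symmetric channel (BSC) with error probability p:
Capacity C = 1 - H(p) bits per symbol

where H(p) = -p log₂(p) - (1-p) log₂(1-p) is the binary entropy function.

H(0.4914) = 0.9998 bits
C = 1 - 0.9998 = 0.0002 bits per symbol

This means we can reliably transmit up to 0.0002 bits of information per channel use.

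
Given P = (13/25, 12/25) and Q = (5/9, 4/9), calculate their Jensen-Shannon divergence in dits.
0.0003 dits

Jensen-Shannon divergence is:
JSD(P||Q) = 0.5 × D_KL(P||M) + 0.5 × D_KL(Q||M)
where M = 0.5 × (P + Q) is the mixture distribution.

M = 0.5 × (13/25, 12/25) + 0.5 × (5/9, 4/9) = (0.537778, 0.462222)

D_KL(P||M) = 0.0003 dits
D_KL(Q||M) = 0.0003 dits

JSD(P||Q) = 0.5 × 0.0003 + 0.5 × 0.0003 = 0.0003 dits

Unlike KL divergence, JSD is symmetric and bounded: 0 ≤ JSD ≤ log(2).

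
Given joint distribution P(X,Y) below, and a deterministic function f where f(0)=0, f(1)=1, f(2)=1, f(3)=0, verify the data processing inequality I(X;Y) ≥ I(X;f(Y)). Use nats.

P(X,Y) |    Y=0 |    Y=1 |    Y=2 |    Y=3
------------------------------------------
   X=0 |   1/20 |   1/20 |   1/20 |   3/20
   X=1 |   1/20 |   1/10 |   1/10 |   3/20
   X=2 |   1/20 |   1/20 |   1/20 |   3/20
I(X;Y) = 0.0138, I(X;f(Y)) = 0.0138, inequality holds: 0.0138 ≥ 0.0138

Data Processing Inequality: For any Markov chain X → Y → Z, we have I(X;Y) ≥ I(X;Z).

Here Z = f(Y) is a deterministic function of Y, forming X → Y → Z.

Original I(X;Y) = 0.0138 nats

After applying f:
P(X,Z) where Z=f(Y):
- P(X,Z=0) = P(X,Y=0) + P(X,Y=3)
- P(X,Z=1) = P(X,Y=1) + P(X,Y=2)

I(X;Z) = I(X;f(Y)) = 0.0138 nats

Verification: 0.0138 ≥ 0.0138 ✓

Information cannot be created by processing; the function f can only lose information about X.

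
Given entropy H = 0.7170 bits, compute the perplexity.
1.6438

Perplexity is 2^H (or exp(H) for natural log).

H = 0.7170 bits
Perplexity = 2^0.7170 = 1.6438

Interpretation: The model's uncertainty is equivalent to choosing uniformly among 1.6 options.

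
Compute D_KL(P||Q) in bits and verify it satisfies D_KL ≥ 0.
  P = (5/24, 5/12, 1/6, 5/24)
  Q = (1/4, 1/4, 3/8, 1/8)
0.2108 bits

KL divergence satisfies the Gibbs inequality: D_KL(P||Q) ≥ 0 for all distributions P, Q.

D_KL(P||Q) = Σ p(x) log(p(x)/q(x))
Term by term:
  x=0: 5/24 × log_2[(5/24)/(1/4)] = -0.0548
  x=1: 5/12 × log_2[(5/12)/(1/4)] = 0.3071
  x=2: 1/6 × log_2[(1/6)/(3/8)] = -0.1950
  x=3: 5/24 × log_2[(5/24)/(1/8)] = 0.1535
D_KL(P||Q) = 0.2108 bits

D_KL(P||Q) = 0.2108 ≥ 0 ✓

This non-negativity is a fundamental property: relative entropy cannot be negative because it measures how different Q is from P.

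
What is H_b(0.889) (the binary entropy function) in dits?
0.1514 dits

The binary entropy function is:
H(p) = -p log(p) - (1-p) log(1-p)

H(0.889) = -0.889 × log_10(0.889) - 0.111 × log_10(0.111)
H(0.889) = 0.1514 dits

Note: Binary entropy is maximized at p=0.5 (H=1 bit) and minimized at p=0 or p=1 (H=0).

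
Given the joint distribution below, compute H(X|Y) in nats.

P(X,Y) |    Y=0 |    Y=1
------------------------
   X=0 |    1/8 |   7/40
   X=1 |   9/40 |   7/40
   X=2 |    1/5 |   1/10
1.0696 nats

Using the chain rule: H(X|Y) = H(X,Y) - H(Y)

First, compute H(X,Y) = 1.7577 nats

Marginal P(Y) = (11/20, 9/20)
H(Y) = 0.6881 nats

H(X|Y) = H(X,Y) - H(Y) = 1.7577 - 0.6881 = 1.0696 nats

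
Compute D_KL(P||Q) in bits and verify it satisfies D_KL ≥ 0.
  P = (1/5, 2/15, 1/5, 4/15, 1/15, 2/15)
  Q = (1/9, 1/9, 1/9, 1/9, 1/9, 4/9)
0.4304 bits

KL divergence satisfies the Gibbs inequality: D_KL(P||Q) ≥ 0 for all distributions P, Q.

D_KL(P||Q) = Σ p(x) log(p(x)/q(x))
Term by term:
  x=0: 1/5 × log_2[(1/5)/(1/9)] = 0.1696
  x=1: 2/15 × log_2[(2/15)/(1/9)] = 0.0351
  x=2: 1/5 × log_2[(1/5)/(1/9)] = 0.1696
  x=3: 4/15 × log_2[(4/15)/(1/9)] = 0.3368
  x=4: 1/15 × log_2[(1/15)/(1/9)] = -0.0491
  x=5: 2/15 × log_2[(2/15)/(4/9)] = -0.2316
D_KL(P||Q) = 0.4304 bits

D_KL(P||Q) = 0.4304 ≥ 0 ✓

This non-negativity is a fundamental property: relative entropy cannot be negative because it measures how different Q is from P.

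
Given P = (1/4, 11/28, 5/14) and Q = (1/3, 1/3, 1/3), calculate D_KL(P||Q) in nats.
0.0173 nats

KL divergence: D_KL(P||Q) = Σ p(x) log(p(x)/q(x))

Computing term by term:
  x=0: 1/4 × log_e[(1/4)/(1/3)] = 1/4 × -0.2877 = -0.0719
  x=1: 11/28 × log_e[(11/28)/(1/3)] = 11/28 × 0.1643 = 0.0645
  x=2: 5/14 × log_e[(5/14)/(1/3)] = 5/14 × 0.0690 = 0.0246

D_KL(P||Q) = 0.0173 nats

Note: KL divergence is always non-negative and equals 0 iff P = Q.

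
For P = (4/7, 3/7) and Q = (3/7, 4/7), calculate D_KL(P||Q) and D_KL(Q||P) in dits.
D_KL(P||Q) = 0.0178, D_KL(Q||P) = 0.0178

KL divergence is not symmetric: D_KL(P||Q) ≠ D_KL(Q||P) in general.

D_KL(P||Q) = 0.0178 dits
D_KL(Q||P) = 0.0178 dits

In this case they happen to be equal (to 4 decimal places).

This asymmetry is why KL divergence is not a true distance metric.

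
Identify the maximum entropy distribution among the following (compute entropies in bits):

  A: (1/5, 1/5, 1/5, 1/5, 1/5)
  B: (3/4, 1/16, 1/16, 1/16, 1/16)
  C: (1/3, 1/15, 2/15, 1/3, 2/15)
A

For a discrete distribution over n outcomes, entropy is maximized by the uniform distribution.

Computing entropies:
H(A) = 2.3219 bits
H(B) = 1.3113 bits
H(C) = 2.0923 bits

The uniform distribution (where all probabilities equal 1/5) achieves the maximum entropy of log_2(5) = 2.3219 bits.

Distribution A has the highest entropy.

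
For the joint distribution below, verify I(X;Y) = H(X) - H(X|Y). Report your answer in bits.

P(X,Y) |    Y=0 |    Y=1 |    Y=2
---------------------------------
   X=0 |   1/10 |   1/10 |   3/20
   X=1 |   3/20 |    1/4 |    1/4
I(X;Y) = 0.0075 bits

Mutual information has multiple equivalent forms:
- I(X;Y) = H(X) - H(X|Y)
- I(X;Y) = H(Y) - H(Y|X)
- I(X;Y) = H(X) + H(Y) - H(X,Y)

Computing all quantities:
H(X) = 0.9341, H(Y) = 1.5589, H(X,Y) = 2.4855
H(X|Y) = 0.9266, H(Y|X) = 1.5514

Verification:
H(X) - H(X|Y) = 0.9341 - 0.9266 = 0.0075
H(Y) - H(Y|X) = 1.5589 - 1.5514 = 0.0075
H(X) + H(Y) - H(X,Y) = 0.9341 + 1.5589 - 2.4855 = 0.0075

All forms give I(X;Y) = 0.0075 bits. ✓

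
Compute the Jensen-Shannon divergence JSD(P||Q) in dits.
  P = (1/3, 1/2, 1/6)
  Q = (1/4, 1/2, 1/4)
0.0031 dits

Jensen-Shannon divergence is:
JSD(P||Q) = 0.5 × D_KL(P||M) + 0.5 × D_KL(Q||M)
where M = 0.5 × (P + Q) is the mixture distribution.

M = 0.5 × (1/3, 1/2, 1/6) + 0.5 × (1/4, 1/2, 1/4) = (7/24, 1/2, 5/24)

D_KL(P||M) = 0.0032 dits
D_KL(Q||M) = 0.0031 dits

JSD(P||Q) = 0.5 × 0.0032 + 0.5 × 0.0031 = 0.0031 dits

Unlike KL divergence, JSD is symmetric and bounded: 0 ≤ JSD ≤ log(2).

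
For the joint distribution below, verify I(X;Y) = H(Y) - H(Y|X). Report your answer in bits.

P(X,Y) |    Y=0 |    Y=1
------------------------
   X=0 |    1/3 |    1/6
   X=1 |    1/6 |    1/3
I(X;Y) = 0.0817 bits

Mutual information has multiple equivalent forms:
- I(X;Y) = H(X) - H(X|Y)
- I(X;Y) = H(Y) - H(Y|X)
- I(X;Y) = H(X) + H(Y) - H(X,Y)

Computing all quantities:
H(X) = 1.0000, H(Y) = 1.0000, H(X,Y) = 1.9183
H(X|Y) = 0.9183, H(Y|X) = 0.9183

Verification:
H(X) - H(X|Y) = 1.0000 - 0.9183 = 0.0817
H(Y) - H(Y|X) = 1.0000 - 0.9183 = 0.0817
H(X) + H(Y) - H(X,Y) = 1.0000 + 1.0000 - 1.9183 = 0.0817

All forms give I(X;Y) = 0.0817 bits. ✓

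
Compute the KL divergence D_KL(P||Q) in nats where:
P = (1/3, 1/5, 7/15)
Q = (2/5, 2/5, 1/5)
0.1960 nats

KL divergence: D_KL(P||Q) = Σ p(x) log(p(x)/q(x))

Computing term by term:
  x=0: 1/3 × log_e[(1/3)/(2/5)] = 1/3 × -0.1823 = -0.0608
  x=1: 1/5 × log_e[(1/5)/(2/5)] = 1/5 × -0.6931 = -0.1386
  x=2: 7/15 × log_e[(7/15)/(1/5)] = 7/15 × 0.8473 = 0.3954

D_KL(P||Q) = 0.1960 nats

Note: KL divergence is always non-negative and equals 0 iff P = Q.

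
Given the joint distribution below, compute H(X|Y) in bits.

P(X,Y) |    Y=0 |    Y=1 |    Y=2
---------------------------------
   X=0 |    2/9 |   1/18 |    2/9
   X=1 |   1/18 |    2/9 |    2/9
0.8455 bits

Using the chain rule: H(X|Y) = H(X,Y) - H(Y)

First, compute H(X,Y) = 2.3921 bits

Marginal P(Y) = (5/18, 5/18, 4/9)
H(Y) = 1.5466 bits

H(X|Y) = H(X,Y) - H(Y) = 2.3921 - 1.5466 = 0.8455 bits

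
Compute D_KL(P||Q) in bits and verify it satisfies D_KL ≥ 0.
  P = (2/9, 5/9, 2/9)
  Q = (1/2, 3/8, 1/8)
0.2395 bits

KL divergence satisfies the Gibbs inequality: D_KL(P||Q) ≥ 0 for all distributions P, Q.

D_KL(P||Q) = Σ p(x) log(p(x)/q(x))
Term by term:
  x=0: 2/9 × log_2[(2/9)/(1/2)] = -0.2600
  x=1: 5/9 × log_2[(5/9)/(3/8)] = 0.3150
  x=2: 2/9 × log_2[(2/9)/(1/8)] = 0.1845
D_KL(P||Q) = 0.2395 bits

D_KL(P||Q) = 0.2395 ≥ 0 ✓

This non-negativity is a fundamental property: relative entropy cannot be negative because it measures how different Q is from P.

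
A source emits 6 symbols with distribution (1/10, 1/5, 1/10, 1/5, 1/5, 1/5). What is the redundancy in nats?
0.0437 nats

Redundancy measures how far a source is from maximum entropy:
R = H_max - H(X)

Maximum entropy for 6 symbols: H_max = log_e(6) = 1.7918 nats
Actual entropy: H(X) = 1.7481 nats
Redundancy: R = 1.7918 - 1.7481 = 0.0437 nats

This redundancy represents potential for compression: the source could be compressed by 0.0437 nats per symbol.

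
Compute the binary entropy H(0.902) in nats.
0.3207 nats

The binary entropy function is:
H(p) = -p log(p) - (1-p) log(1-p)

H(0.902) = -0.902 × log_e(0.902) - 0.098 × log_e(0.098)
H(0.902) = 0.3207 nats

Note: Binary entropy is maximized at p=0.5 (H=1 bit) and minimized at p=0 or p=1 (H=0).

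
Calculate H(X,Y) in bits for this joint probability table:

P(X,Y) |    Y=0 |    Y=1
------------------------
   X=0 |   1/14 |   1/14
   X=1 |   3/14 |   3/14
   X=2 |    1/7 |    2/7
2.4138 bits

Joint entropy is H(X,Y) = -Σ_{x,y} p(x,y) log p(x,y).

Summing over all non-zero entries:
H(X,Y) = -[1/14·log_2(1/14) + 1/14·log_2(1/14) + 3/14·log_2(3/14) + 3/14·log_2(3/14) + 1/7·log_2(1/7) + 2/7·log_2(2/7)]
H(X,Y) = 2.4138 bits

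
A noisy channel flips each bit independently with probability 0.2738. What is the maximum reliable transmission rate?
0.1531 bits

For a binary symmetric channel (BSC) with error probability p:
Capacity C = 1 - H(p) bits per symbol

where H(p) = -p log₂(p) - (1-p) log₂(1-p) is the binary entropy function.

H(0.2738) = 0.8469 bits
C = 1 - 0.8469 = 0.1531 bits per symbol

This means we can reliably transmit up to 0.1531 bits of information per channel use.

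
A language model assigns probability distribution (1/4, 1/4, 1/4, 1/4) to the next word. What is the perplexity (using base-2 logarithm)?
4.0000

Perplexity is 2^H (or exp(H) for natural log).

First, H = -Σ p log p = 2.0000 bits
Perplexity = 2^2.0000 = 4.0000

Interpretation: The model's uncertainty is equivalent to choosing uniformly among 4.0 options.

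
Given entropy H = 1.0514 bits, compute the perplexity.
2.0725

Perplexity is 2^H (or exp(H) for natural log).

H = 1.0514 bits
Perplexity = 2^1.0514 = 2.0725

Interpretation: The model's uncertainty is equivalent to choosing uniformly among 2.1 options.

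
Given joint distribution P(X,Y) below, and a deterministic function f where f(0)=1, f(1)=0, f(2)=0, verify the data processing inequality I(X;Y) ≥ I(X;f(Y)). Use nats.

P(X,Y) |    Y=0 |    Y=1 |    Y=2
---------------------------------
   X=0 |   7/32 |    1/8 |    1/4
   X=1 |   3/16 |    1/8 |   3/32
I(X;Y) = 0.0204, I(X;f(Y)) = 0.0043, inequality holds: 0.0204 ≥ 0.0043

Data Processing Inequality: For any Markov chain X → Y → Z, we have I(X;Y) ≥ I(X;Z).

Here Z = f(Y) is a deterministic function of Y, forming X → Y → Z.

Original I(X;Y) = 0.0204 nats

After applying f:
P(X,Z) where Z=f(Y):
- P(X,Z=0) = P(X,Y=1) + P(X,Y=2)
- P(X,Z=1) = P(X,Y=0)

I(X;Z) = I(X;f(Y)) = 0.0043 nats

Verification: 0.0204 ≥ 0.0043 ✓

Information cannot be created by processing; the function f can only lose information about X.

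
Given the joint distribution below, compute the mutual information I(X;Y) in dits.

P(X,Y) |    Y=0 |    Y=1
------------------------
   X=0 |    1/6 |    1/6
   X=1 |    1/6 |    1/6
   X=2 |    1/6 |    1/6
0.0000 dits

Mutual information: I(X;Y) = H(X) + H(Y) - H(X,Y)

Marginals:
P(X) = (1/3, 1/3, 1/3), H(X) = 0.4771 dits
P(Y) = (1/2, 1/2), H(Y) = 0.3010 dits

Joint entropy: H(X,Y) = 0.7782 dits

I(X;Y) = 0.4771 + 0.3010 - 0.7782 = 0.0000 dits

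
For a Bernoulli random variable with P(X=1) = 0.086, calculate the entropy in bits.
0.4230 bits

The binary entropy function is:
H(p) = -p log(p) - (1-p) log(1-p)

H(0.086) = -0.086 × log_2(0.086) - 0.914 × log_2(0.914)
H(0.086) = 0.4230 bits

Note: Binary entropy is maximized at p=0.5 (H=1 bit) and minimized at p=0 or p=1 (H=0).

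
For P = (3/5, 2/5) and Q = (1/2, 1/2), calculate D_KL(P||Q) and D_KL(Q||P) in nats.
D_KL(P||Q) = 0.0201, D_KL(Q||P) = 0.0204

KL divergence is not symmetric: D_KL(P||Q) ≠ D_KL(Q||P) in general.

D_KL(P||Q) = 0.0201 nats
D_KL(Q||P) = 0.0204 nats

No, they are not equal!

This asymmetry is why KL divergence is not a true distance metric.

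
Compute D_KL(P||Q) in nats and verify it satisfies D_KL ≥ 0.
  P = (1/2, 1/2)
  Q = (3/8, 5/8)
0.0323 nats

KL divergence satisfies the Gibbs inequality: D_KL(P||Q) ≥ 0 for all distributions P, Q.

D_KL(P||Q) = Σ p(x) log(p(x)/q(x))
Term by term:
  x=0: 1/2 × log_e[(1/2)/(3/8)] = 0.1438
  x=1: 1/2 × log_e[(1/2)/(5/8)] = -0.1116
D_KL(P||Q) = 0.0323 nats

D_KL(P||Q) = 0.0323 ≥ 0 ✓

This non-negativity is a fundamental property: relative entropy cannot be negative because it measures how different Q is from P.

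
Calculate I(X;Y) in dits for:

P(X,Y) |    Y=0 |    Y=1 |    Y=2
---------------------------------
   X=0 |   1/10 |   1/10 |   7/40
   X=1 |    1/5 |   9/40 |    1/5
0.0047 dits

Mutual information: I(X;Y) = H(X) + H(Y) - H(X,Y)

Marginals:
P(X) = (3/8, 5/8), H(X) = 0.2873 dits
P(Y) = (3/10, 13/40, 3/8), H(Y) = 0.4752 dits

Joint entropy: H(X,Y) = 0.7578 dits

I(X;Y) = 0.2873 + 0.4752 - 0.7578 = 0.0047 dits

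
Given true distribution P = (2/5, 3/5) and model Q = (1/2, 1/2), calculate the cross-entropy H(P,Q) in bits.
1.0000 bits

Cross-entropy: H(P,Q) = -Σ p(x) log q(x)

Alternatively: H(P,Q) = H(P) + D_KL(P||Q)
H(P) = 0.9710 bits
D_KL(P||Q) = 0.0290 bits

H(P,Q) = 0.9710 + 0.0290 = 1.0000 bits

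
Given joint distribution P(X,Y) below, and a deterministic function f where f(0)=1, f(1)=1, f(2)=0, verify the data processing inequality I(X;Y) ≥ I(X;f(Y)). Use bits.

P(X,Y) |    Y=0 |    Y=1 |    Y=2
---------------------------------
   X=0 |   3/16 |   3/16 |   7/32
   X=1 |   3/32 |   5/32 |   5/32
I(X;Y) = 0.0071, I(X;f(Y)) = 0.0002, inequality holds: 0.0071 ≥ 0.0002

Data Processing Inequality: For any Markov chain X → Y → Z, we have I(X;Y) ≥ I(X;Z).

Here Z = f(Y) is a deterministic function of Y, forming X → Y → Z.

Original I(X;Y) = 0.0071 bits

After applying f:
P(X,Z) where Z=f(Y):
- P(X,Z=0) = P(X,Y=2)
- P(X,Z=1) = P(X,Y=0) + P(X,Y=1)

I(X;Z) = I(X;f(Y)) = 0.0002 bits

Verification: 0.0071 ≥ 0.0002 ✓

Information cannot be created by processing; the function f can only lose information about X.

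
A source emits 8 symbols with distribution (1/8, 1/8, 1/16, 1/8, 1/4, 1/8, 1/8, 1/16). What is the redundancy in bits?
0.1250 bits

Redundancy measures how far a source is from maximum entropy:
R = H_max - H(X)

Maximum entropy for 8 symbols: H_max = log_2(8) = 3.0000 bits
Actual entropy: H(X) = 2.8750 bits
Redundancy: R = 3.0000 - 2.8750 = 0.1250 bits

This redundancy represents potential for compression: the source could be compressed by 0.1250 bits per symbol.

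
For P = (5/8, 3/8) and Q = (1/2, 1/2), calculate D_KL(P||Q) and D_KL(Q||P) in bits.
D_KL(P||Q) = 0.0456, D_KL(Q||P) = 0.0466

KL divergence is not symmetric: D_KL(P||Q) ≠ D_KL(Q||P) in general.

D_KL(P||Q) = 0.0456 bits
D_KL(Q||P) = 0.0466 bits

No, they are not equal!

This asymmetry is why KL divergence is not a true distance metric.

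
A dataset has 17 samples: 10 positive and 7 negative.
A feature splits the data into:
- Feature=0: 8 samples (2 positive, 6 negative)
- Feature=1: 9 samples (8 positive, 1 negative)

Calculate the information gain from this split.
0.3292 bits

Information Gain = H(Y) - H(Y|Feature)

Before split:
P(positive) = 10/17 = 0.5882
H(Y) = 0.9774 bits

After split:
Feature=0: H = 0.8113 bits (weight = 8/17)
Feature=1: H = 0.5033 bits (weight = 9/17)
H(Y|Feature) = (8/17)×0.8113 + (9/17)×0.5033 = 0.6482 bits

Information Gain = 0.9774 - 0.6482 = 0.3292 bits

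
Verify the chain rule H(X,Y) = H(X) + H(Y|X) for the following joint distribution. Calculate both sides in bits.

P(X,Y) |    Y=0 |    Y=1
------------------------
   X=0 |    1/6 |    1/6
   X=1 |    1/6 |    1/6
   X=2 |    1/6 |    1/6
H(X,Y) = 2.5850, H(X) = 1.5850, H(Y|X) = 1.0000 (all in bits)

Chain rule: H(X,Y) = H(X) + H(Y|X)

Left side — joint entropy directly:
H(X,Y) = -Σ p(x,y) log p(x,y) = 2.5850 bits

Right side — compute H(Y|X) from the conditional distributions:
P(X) = (1/3, 1/3, 1/3), so H(X) = 1.5850 bits
H(Y|X) = Σ_x P(X=x) · H(Y|X=x):
  P(Y|X=0) = (1/2, 1/2), H(Y|X=0) = 1.0000, weight P(X=0) = 1/3
  P(Y|X=1) = (1/2, 1/2), H(Y|X=1) = 1.0000, weight P(X=1) = 1/3
  P(Y|X=2) = (1/2, 1/2), H(Y|X=2) = 1.0000, weight P(X=2) = 1/3
H(Y|X) = 1.0000 bits

H(X) + H(Y|X) = 1.5850 + 1.0000 = 2.5850 bits

Both sides equal 2.5850 bits. ✓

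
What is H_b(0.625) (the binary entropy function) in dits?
0.2873 dits

The binary entropy function is:
H(p) = -p log(p) - (1-p) log(1-p)

H(0.625) = -0.625 × log_10(0.625) - 0.375 × log_10(0.375)
H(0.625) = 0.2873 dits

Note: Binary entropy is maximized at p=0.5 (H=1 bit) and minimized at p=0 or p=1 (H=0).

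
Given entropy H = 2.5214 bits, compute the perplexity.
5.7414

Perplexity is 2^H (or exp(H) for natural log).

H = 2.5214 bits
Perplexity = 2^2.5214 = 5.7414

Interpretation: The model's uncertainty is equivalent to choosing uniformly among 5.7 options.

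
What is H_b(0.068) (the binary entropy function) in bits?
0.3584 bits

The binary entropy function is:
H(p) = -p log(p) - (1-p) log(1-p)

H(0.068) = -0.068 × log_2(0.068) - 0.932 × log_2(0.932)
H(0.068) = 0.3584 bits

Note: Binary entropy is maximized at p=0.5 (H=1 bit) and minimized at p=0 or p=1 (H=0).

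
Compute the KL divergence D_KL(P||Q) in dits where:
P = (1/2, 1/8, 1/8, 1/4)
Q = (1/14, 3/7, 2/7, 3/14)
0.3275 dits

KL divergence: D_KL(P||Q) = Σ p(x) log(p(x)/q(x))

Computing term by term:
  x=0: 1/2 × log_10[(1/2)/(1/14)] = 1/2 × 0.8451 = 0.4225
  x=1: 1/8 × log_10[(1/8)/(3/7)] = 1/8 × -0.5351 = -0.0669
  x=2: 1/8 × log_10[(1/8)/(2/7)] = 1/8 × -0.3590 = -0.0449
  x=3: 1/4 × log_10[(1/4)/(3/14)] = 1/4 × 0.0669 = 0.0167

D_KL(P||Q) = 0.3275 dits

Note: KL divergence is always non-negative and equals 0 iff P = Q.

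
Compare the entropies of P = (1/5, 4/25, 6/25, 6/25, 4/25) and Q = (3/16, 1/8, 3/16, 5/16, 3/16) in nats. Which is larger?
P

Computing entropies in nats:
H(P) = 1.5933
H(Q) = 1.5650

Distribution P has higher entropy.

Intuition: The distribution closer to uniform (more spread out) has higher entropy.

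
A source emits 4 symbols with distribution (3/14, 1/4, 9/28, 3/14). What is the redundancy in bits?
0.0212 bits

Redundancy measures how far a source is from maximum entropy:
R = H_max - H(X)

Maximum entropy for 4 symbols: H_max = log_2(4) = 2.0000 bits
Actual entropy: H(X) = 1.9788 bits
Redundancy: R = 2.0000 - 1.9788 = 0.0212 bits

This redundancy represents potential for compression: the source could be compressed by 0.0212 bits per symbol.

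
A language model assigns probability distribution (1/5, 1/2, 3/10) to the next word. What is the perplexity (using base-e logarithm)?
2.8001

Perplexity is e^H (or exp(H) for natural log).

First, H = -Σ p log p = 1.0297 nats
Perplexity = e^1.0297 = 2.8001

Interpretation: The model's uncertainty is equivalent to choosing uniformly among 2.8 options.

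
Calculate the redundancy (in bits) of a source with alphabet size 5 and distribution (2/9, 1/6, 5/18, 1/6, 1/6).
0.0339 bits

Redundancy measures how far a source is from maximum entropy:
R = H_max - H(X)

Maximum entropy for 5 symbols: H_max = log_2(5) = 2.3219 bits
Actual entropy: H(X) = 2.2880 bits
Redundancy: R = 2.3219 - 2.2880 = 0.0339 bits

This redundancy represents potential for compression: the source could be compressed by 0.0339 bits per symbol.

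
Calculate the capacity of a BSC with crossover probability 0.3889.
0.0359 bits

For a binary symmetric channel (BSC) with error probability p:
Capacity C = 1 - H(p) bits per symbol

where H(p) = -p log₂(p) - (1-p) log₂(1-p) is the binary entropy function.

H(0.3889) = 0.9641 bits
C = 1 - 0.9641 = 0.0359 bits per symbol

This means we can reliably transmit up to 0.0359 bits of information per channel use.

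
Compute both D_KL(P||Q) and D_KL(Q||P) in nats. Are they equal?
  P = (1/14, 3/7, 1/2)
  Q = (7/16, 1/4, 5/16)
D_KL(P||Q) = 0.3365, D_KL(Q||P) = 0.5113

KL divergence is not symmetric: D_KL(P||Q) ≠ D_KL(Q||P) in general.

D_KL(P||Q) = 0.3365 nats
D_KL(Q||P) = 0.5113 nats

No, they are not equal!

This asymmetry is why KL divergence is not a true distance metric.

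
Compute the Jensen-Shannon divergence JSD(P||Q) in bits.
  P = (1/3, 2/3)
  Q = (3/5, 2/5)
0.0522 bits

Jensen-Shannon divergence is:
JSD(P||Q) = 0.5 × D_KL(P||M) + 0.5 × D_KL(Q||M)
where M = 0.5 × (P + Q) is the mixture distribution.

M = 0.5 × (1/3, 2/3) + 0.5 × (3/5, 2/5) = (7/15, 8/15)

D_KL(P||M) = 0.0528 bits
D_KL(Q||M) = 0.0515 bits

JSD(P||Q) = 0.5 × 0.0528 + 0.5 × 0.0515 = 0.0522 bits

Unlike KL divergence, JSD is symmetric and bounded: 0 ≤ JSD ≤ log(2).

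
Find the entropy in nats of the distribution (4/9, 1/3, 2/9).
1.0609 nats

Shannon entropy is H(X) = -Σ p(x) log p(x).

For P = (4/9, 1/3, 2/9):
H = -4/9 × log_e(4/9) -1/3 × log_e(1/3) -2/9 × log_e(2/9)
H = 1.0609 nats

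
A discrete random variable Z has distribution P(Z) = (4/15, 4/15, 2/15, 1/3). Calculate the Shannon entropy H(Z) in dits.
0.5819 dits

Shannon entropy is H(X) = -Σ p(x) log p(x).

For P = (4/15, 4/15, 2/15, 1/3):
H = -4/15 × log_10(4/15) -4/15 × log_10(4/15) -2/15 × log_10(2/15) -1/3 × log_10(1/3)
H = 0.5819 dits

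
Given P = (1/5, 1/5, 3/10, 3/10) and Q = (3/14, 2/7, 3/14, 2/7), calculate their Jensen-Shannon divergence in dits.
0.0033 dits

Jensen-Shannon divergence is:
JSD(P||Q) = 0.5 × D_KL(P||M) + 0.5 × D_KL(Q||M)
where M = 0.5 × (P + Q) is the mixture distribution.

M = 0.5 × (1/5, 1/5, 3/10, 3/10) + 0.5 × (3/14, 2/7, 3/14, 2/7) = (0.207143, 0.242857, 9/35, 0.292857)

D_KL(P||M) = 0.0033 dits
D_KL(Q||M) = 0.0033 dits

JSD(P||Q) = 0.5 × 0.0033 + 0.5 × 0.0033 = 0.0033 dits

Unlike KL divergence, JSD is symmetric and bounded: 0 ≤ JSD ≤ log(2).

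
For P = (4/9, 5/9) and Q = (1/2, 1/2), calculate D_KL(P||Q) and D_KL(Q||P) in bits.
D_KL(P||Q) = 0.0089, D_KL(Q||P) = 0.0090

KL divergence is not symmetric: D_KL(P||Q) ≠ D_KL(Q||P) in general.

D_KL(P||Q) = 0.0089 bits
D_KL(Q||P) = 0.0090 bits

No, they are not equal!

This asymmetry is why KL divergence is not a true distance metric.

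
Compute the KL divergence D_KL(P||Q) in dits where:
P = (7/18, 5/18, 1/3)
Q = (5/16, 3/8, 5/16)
0.0101 dits

KL divergence: D_KL(P||Q) = Σ p(x) log(p(x)/q(x))

Computing term by term:
  x=0: 7/18 × log_10[(7/18)/(5/16)] = 7/18 × 0.0950 = 0.0369
  x=1: 5/18 × log_10[(5/18)/(3/8)] = 5/18 × -0.1303 = -0.0362
  x=2: 1/3 × log_10[(1/3)/(5/16)] = 1/3 × 0.0280 = 0.0093

D_KL(P||Q) = 0.0101 dits

Note: KL divergence is always non-negative and equals 0 iff P = Q.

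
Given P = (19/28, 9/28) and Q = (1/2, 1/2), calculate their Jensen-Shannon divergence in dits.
0.0072 dits

Jensen-Shannon divergence is:
JSD(P||Q) = 0.5 × D_KL(P||M) + 0.5 × D_KL(Q||M)
where M = 0.5 × (P + Q) is the mixture distribution.

M = 0.5 × (19/28, 9/28) + 0.5 × (1/2, 1/2) = (0.589286, 0.410714)

D_KL(P||M) = 0.0074 dits
D_KL(Q||M) = 0.0070 dits

JSD(P||Q) = 0.5 × 0.0074 + 0.5 × 0.0070 = 0.0072 dits

Unlike KL divergence, JSD is symmetric and bounded: 0 ≤ JSD ≤ log(2).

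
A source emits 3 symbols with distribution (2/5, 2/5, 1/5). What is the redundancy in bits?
0.0630 bits

Redundancy measures how far a source is from maximum entropy:
R = H_max - H(X)

Maximum entropy for 3 symbols: H_max = log_2(3) = 1.5850 bits
Actual entropy: H(X) = 1.5219 bits
Redundancy: R = 1.5850 - 1.5219 = 0.0630 bits

This redundancy represents potential for compression: the source could be compressed by 0.0630 bits per symbol.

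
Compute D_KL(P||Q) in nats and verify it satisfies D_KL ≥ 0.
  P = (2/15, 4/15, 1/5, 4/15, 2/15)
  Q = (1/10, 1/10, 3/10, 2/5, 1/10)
0.1491 nats

KL divergence satisfies the Gibbs inequality: D_KL(P||Q) ≥ 0 for all distributions P, Q.

D_KL(P||Q) = Σ p(x) log(p(x)/q(x))
Term by term:
  x=0: 2/15 × log_e[(2/15)/(1/10)] = 0.0384
  x=1: 4/15 × log_e[(4/15)/(1/10)] = 0.2616
  x=2: 1/5 × log_e[(1/5)/(3/10)] = -0.0811
  x=3: 4/15 × log_e[(4/15)/(2/5)] = -0.1081
  x=4: 2/15 × log_e[(2/15)/(1/10)] = 0.0384
D_KL(P||Q) = 0.1491 nats

D_KL(P||Q) = 0.1491 ≥ 0 ✓

This non-negativity is a fundamental property: relative entropy cannot be negative because it measures how different Q is from P.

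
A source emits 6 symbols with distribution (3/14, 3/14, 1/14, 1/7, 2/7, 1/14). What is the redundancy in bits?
0.1712 bits

Redundancy measures how far a source is from maximum entropy:
R = H_max - H(X)

Maximum entropy for 6 symbols: H_max = log_2(6) = 2.5850 bits
Actual entropy: H(X) = 2.4138 bits
Redundancy: R = 2.5850 - 2.4138 = 0.1712 bits

This redundancy represents potential for compression: the source could be compressed by 0.1712 bits per symbol.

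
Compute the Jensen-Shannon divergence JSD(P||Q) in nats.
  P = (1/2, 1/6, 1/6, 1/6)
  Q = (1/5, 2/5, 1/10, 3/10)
0.0718 nats

Jensen-Shannon divergence is:
JSD(P||Q) = 0.5 × D_KL(P||M) + 0.5 × D_KL(Q||M)
where M = 0.5 × (P + Q) is the mixture distribution.

M = 0.5 × (1/2, 1/6, 1/6, 1/6) + 0.5 × (1/5, 2/5, 1/10, 3/10) = (7/20, 0.283333, 2/15, 7/30)

D_KL(P||M) = 0.0710 nats
D_KL(Q||M) = 0.0726 nats

JSD(P||Q) = 0.5 × 0.0710 + 0.5 × 0.0726 = 0.0718 nats

Unlike KL divergence, JSD is symmetric and bounded: 0 ≤ JSD ≤ log(2).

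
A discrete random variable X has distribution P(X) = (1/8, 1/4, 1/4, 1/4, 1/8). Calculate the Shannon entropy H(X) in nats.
1.5596 nats

Shannon entropy is H(X) = -Σ p(x) log p(x).

For P = (1/8, 1/4, 1/4, 1/4, 1/8):
H = -1/8 × log_e(1/8) -1/4 × log_e(1/4) -1/4 × log_e(1/4) -1/4 × log_e(1/4) -1/8 × log_e(1/8)
H = 1.5596 nats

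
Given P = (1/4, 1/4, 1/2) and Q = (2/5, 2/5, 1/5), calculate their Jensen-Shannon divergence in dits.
0.0220 dits

Jensen-Shannon divergence is:
JSD(P||Q) = 0.5 × D_KL(P||M) + 0.5 × D_KL(Q||M)
where M = 0.5 × (P + Q) is the mixture distribution.

M = 0.5 × (1/4, 1/4, 1/2) + 0.5 × (2/5, 2/5, 1/5) = (13/40, 13/40, 7/20)

D_KL(P||M) = 0.0205 dits
D_KL(Q||M) = 0.0235 dits

JSD(P||Q) = 0.5 × 0.0205 + 0.5 × 0.0235 = 0.0220 dits

Unlike KL divergence, JSD is symmetric and bounded: 0 ≤ JSD ≤ log(2).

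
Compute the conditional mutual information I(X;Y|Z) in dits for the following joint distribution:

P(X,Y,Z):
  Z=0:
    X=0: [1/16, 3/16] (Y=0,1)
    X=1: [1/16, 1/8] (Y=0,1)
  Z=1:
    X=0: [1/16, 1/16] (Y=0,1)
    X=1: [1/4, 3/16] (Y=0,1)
0.0012 dits

Conditional mutual information: I(X;Y|Z) = H(X|Z) + H(Y|Z) - H(X,Y|Z)

H(Z) = 0.2976
H(X,Z) = 0.5568 → H(X|Z) = 0.2592
H(Y,Z) = 0.5791 → H(Y|Z) = 0.2815
H(X,Y,Z) = 0.8371 → H(X,Y|Z) = 0.5394

I(X;Y|Z) = 0.2592 + 0.2815 - 0.5394 = 0.0012 dits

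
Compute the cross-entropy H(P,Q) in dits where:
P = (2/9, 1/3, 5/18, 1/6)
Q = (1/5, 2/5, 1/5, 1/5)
0.5986 dits

Cross-entropy: H(P,Q) = -Σ p(x) log q(x)

Alternatively: H(P,Q) = H(P) + D_KL(P||Q)
H(P) = 0.5884 dits
D_KL(P||Q) = 0.0102 dits

H(P,Q) = 0.5884 + 0.0102 = 0.5986 dits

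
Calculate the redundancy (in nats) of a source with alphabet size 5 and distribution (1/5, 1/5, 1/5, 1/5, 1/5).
0.0000 nats

Redundancy measures how far a source is from maximum entropy:
R = H_max - H(X)

Maximum entropy for 5 symbols: H_max = log_e(5) = 1.6094 nats
Actual entropy: H(X) = 1.6094 nats
Redundancy: R = 1.6094 - 1.6094 = 0.0000 nats

This redundancy represents potential for compression: the source could be compressed by 0.0000 nats per symbol.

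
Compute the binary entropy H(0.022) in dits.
0.0459 dits

The binary entropy function is:
H(p) = -p log(p) - (1-p) log(1-p)

H(0.022) = -0.022 × log_10(0.022) - 0.978 × log_10(0.978)
H(0.022) = 0.0459 dits

Note: Binary entropy is maximized at p=0.5 (H=1 bit) and minimized at p=0 or p=1 (H=0).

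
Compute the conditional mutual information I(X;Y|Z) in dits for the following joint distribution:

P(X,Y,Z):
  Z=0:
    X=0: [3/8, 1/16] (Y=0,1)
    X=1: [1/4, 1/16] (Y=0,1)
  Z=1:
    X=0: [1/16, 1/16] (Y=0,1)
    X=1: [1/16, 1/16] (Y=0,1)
0.0009 dits

Conditional mutual information: I(X;Y|Z) = H(X|Z) + H(Y|Z) - H(X,Y|Z)

H(Z) = 0.2442
H(X,Z) = 0.5407 → H(X|Z) = 0.2965
H(Y,Z) = 0.4662 → H(Y|Z) = 0.2220
H(X,Y,Z) = 0.7618 → H(X,Y|Z) = 0.5176

I(X;Y|Z) = 0.2965 + 0.2220 - 0.5176 = 0.0009 dits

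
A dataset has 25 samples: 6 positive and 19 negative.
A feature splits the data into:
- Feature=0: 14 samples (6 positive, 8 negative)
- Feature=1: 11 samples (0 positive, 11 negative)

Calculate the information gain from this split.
0.2433 bits

Information Gain = H(Y) - H(Y|Feature)

Before split:
P(positive) = 6/25 = 0.2400
H(Y) = 0.7950 bits

After split:
Feature=0: H = 0.9852 bits (weight = 14/25)
Feature=1: H = 0.0000 bits (weight = 11/25)
H(Y|Feature) = (14/25)×0.9852 + (11/25)×0.0000 = 0.5517 bits

Information Gain = 0.7950 - 0.5517 = 0.2433 bits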